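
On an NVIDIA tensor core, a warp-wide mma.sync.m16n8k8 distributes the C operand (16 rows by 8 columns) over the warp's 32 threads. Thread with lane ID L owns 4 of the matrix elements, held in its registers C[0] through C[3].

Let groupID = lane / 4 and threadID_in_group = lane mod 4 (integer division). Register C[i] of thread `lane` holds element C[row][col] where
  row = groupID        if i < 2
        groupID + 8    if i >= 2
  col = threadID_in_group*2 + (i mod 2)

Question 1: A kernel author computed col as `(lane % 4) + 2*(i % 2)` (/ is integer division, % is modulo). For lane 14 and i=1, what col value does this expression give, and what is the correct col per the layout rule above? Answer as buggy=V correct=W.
`(lane % 4) + 2*(i % 2)`[14,1]→4
L=14→G=14>>2=3, T=14&3=2
[1]→row 3+0=3  col 2·2+1=5
col: 4 vs 5

buggy=4 correct=5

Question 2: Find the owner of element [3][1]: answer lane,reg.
12,1

r=3->g=3,rb=0  c=1->t=0,b0=1
L=3*4+0=12  i=0*2+1=1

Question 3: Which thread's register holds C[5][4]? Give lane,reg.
r=5⇒gr=5,Rb=0  c=4⇒th=2,odd=0
L=5*4+2=22  i=0*2+0=0

22,0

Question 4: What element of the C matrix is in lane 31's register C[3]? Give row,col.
15,7

31: g=7,t=3
[3] (7+8,3*2+1) = (15,7)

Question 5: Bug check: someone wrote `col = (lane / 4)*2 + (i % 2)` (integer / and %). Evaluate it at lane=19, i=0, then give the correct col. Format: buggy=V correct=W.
`(lane / 4)*2 + (i % 2)`[19,0]→8
lane 19: G=4 (19/4), T=3 (19%4)
i=0: r=4+0=4, c=3*2+0=6
col: 8 vs 6

buggy=8 correct=6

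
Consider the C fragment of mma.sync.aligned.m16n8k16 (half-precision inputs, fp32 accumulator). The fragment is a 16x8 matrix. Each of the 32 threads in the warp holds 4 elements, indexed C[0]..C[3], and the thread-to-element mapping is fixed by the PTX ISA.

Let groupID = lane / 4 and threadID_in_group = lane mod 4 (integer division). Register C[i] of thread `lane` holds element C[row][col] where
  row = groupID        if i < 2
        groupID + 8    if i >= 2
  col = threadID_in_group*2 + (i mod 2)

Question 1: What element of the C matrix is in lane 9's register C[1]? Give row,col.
2,3

lane 9: gid=2 (9/4), tid=1 (9%4)
i=1: r=2+0=2, c=1*2+1=3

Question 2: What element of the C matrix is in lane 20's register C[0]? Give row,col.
L=20⇒gr=20>>2=5, th=20&3=0
[0]⇒row 5+0=5  col 0·2+0=0

5,0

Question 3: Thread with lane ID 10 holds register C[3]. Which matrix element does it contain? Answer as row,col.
10,5

lane 10->10/4=2, 10 mod 4=2
i=3  r:2+8->10  c:2·2+1->5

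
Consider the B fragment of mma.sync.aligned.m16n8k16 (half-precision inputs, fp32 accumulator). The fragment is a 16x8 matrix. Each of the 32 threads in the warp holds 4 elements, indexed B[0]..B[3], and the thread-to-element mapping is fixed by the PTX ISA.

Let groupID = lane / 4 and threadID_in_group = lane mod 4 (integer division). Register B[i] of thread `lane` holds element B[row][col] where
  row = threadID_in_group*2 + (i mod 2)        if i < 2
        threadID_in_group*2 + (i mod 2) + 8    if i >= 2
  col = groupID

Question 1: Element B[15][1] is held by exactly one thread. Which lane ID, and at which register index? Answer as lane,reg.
7,3

c:1=>grp=1  r:15=>rB=1,tig=3,lo=1
L=1*4+3=7  i=1*2+1=3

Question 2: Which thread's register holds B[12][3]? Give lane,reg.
c:3=>grp=3  r:12=>rB=1,tig=2,lo=0
L=3*4+2=14  i=1*2+0=2

14,2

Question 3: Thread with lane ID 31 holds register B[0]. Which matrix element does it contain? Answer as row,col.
6,7

lane 31=>31/4=7, 31 mod 4=3
i=0  r:2·3+0+0=>6  c:7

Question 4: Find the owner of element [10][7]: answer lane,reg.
c: 7->gid=7  r: 10->r8=1,tid=1,i&1=0
L=7*4+1=29  i=1*2+0=2

29,2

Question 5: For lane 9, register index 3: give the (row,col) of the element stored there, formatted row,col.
11,2

9: gr=2,th=1
[3] (1*2+1+8,2) = (11,2)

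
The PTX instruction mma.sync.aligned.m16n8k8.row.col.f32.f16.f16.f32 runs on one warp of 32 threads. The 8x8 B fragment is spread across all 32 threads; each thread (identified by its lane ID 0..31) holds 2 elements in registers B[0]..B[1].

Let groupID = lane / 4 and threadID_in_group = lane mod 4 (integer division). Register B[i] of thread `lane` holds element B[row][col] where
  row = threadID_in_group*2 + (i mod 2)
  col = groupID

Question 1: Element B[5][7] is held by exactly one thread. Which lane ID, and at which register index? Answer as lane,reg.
30,1

c=7⇒gr=7  r=5⇒th=2,odd=1
L=7*4+2=30  i=1=1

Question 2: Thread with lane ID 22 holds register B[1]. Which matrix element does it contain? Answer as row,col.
lane 22->22/4=5, 22 mod 4=2
i=1  r:2·2+1->5  c:5

5,5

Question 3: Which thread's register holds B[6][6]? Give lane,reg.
27,0

c=6->g=6  r=6->t=3,b0=0
L=6*4+3=27  i=0=0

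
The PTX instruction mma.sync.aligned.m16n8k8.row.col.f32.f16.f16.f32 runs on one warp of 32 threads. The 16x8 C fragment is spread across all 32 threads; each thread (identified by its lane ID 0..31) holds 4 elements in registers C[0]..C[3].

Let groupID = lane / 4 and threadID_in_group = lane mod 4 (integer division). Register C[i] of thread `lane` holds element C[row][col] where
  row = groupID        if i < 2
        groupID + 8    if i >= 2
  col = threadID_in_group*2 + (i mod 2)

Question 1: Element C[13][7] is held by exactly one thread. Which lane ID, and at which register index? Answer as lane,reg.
23,3

r=13→G=5,rhi=1  c=7→T=3,p=1
L=5*4+3=23  i=1*2+1=3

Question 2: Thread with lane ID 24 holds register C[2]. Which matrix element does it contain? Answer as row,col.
14,0

lane 24->24/4=6, 24 mod 4=0
i=2  r:6+8->14  c:2·0+0->0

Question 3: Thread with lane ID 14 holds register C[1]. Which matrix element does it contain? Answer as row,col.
lane 14->14/4=3, 14 mod 4=2
i=1  r:3+0->3  c:2·2+1->5

3,5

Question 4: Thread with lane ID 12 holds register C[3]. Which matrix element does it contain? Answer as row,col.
12: grp=3,tig=0
[3] (3+8,0*2+1) = (11,1)

11,1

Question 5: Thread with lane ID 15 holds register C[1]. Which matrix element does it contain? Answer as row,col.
L=15->g=15>>2=3, t=15&3=3
[1]->row 3+0=3  col 3·2+1=7

3,7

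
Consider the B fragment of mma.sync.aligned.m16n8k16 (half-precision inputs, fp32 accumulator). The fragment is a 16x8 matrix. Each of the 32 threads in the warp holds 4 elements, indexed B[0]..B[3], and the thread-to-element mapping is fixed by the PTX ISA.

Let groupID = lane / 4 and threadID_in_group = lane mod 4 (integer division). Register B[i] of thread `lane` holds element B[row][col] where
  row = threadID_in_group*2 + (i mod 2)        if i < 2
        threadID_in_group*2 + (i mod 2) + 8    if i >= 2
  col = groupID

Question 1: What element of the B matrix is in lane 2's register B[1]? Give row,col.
5,0

L=2->g=2>>2=0, t=2&3=2
[1]->row 2·2+1+0=5  col g=0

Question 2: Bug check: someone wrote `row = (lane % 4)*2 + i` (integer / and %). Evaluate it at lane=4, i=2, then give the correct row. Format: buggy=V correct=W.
buggy=2 correct=8

`(lane % 4)*2 + i`[4,2]=>2
lane 4=>4/4=1, 4 mod 4=0
i=2  r:2·0+0+8=>8  c:1
row: 2 vs 8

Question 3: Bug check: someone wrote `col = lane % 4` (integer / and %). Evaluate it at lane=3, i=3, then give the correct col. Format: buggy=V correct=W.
`lane % 4`[3,3]->3
L=3->gid=3>>2=0, tid=3&3=3
[3]->row 3·2+1+8=15  col gid=0
col: 3 vs 0

buggy=3 correct=0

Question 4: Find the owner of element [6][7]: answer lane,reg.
31,0

c:7=>grp=7  r:6=>rB=0,tig=3,lo=0
L=7*4+3=31  i=0*2+0=0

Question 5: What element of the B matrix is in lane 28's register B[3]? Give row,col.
9,7

lane 28->28/4=7, 28 mod 4=0
i=3  r:2·0+1+8->9  c:7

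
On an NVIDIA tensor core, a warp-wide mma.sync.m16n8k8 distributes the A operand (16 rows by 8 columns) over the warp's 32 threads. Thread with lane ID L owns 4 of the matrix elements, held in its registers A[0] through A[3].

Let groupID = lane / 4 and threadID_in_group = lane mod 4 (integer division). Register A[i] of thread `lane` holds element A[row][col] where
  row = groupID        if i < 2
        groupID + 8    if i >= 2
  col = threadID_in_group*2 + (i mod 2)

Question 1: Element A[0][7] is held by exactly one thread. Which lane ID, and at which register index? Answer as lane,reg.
3,1

r:0=>grp=0,rB=0  c:7=>tig=3,lo=1
L=0*4+3=3  i=0*2+1=1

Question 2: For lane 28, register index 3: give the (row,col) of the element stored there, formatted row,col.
28: G=7,T=0
[3] (7+8,0*2+1) = (15,1)

15,1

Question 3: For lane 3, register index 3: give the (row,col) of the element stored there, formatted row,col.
lane 3: g=0 (3/4), t=3 (3%4)
i=3: r=0+8=8, c=3*2+1=7

8,7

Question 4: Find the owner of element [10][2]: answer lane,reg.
9,2

r=10->g=2,rb=1  c=2->t=1,b0=0
L=2*4+1=9  i=1*2+0=2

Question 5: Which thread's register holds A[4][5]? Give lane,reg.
r=4⇒gr=4,Rb=0  c=5⇒th=2,odd=1
L=4*4+2=18  i=0*2+1=1

18,1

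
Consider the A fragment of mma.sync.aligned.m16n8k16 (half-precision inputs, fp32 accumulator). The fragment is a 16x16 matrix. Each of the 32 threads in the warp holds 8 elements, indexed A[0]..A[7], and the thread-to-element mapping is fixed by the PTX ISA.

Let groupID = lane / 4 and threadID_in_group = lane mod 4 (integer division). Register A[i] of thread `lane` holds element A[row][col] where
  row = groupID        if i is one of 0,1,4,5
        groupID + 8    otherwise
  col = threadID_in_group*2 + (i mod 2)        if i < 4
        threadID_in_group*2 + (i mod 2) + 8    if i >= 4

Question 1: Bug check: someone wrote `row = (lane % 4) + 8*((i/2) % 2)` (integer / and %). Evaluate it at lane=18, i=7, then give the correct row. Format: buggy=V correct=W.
`(lane % 4) + 8*((i/2) % 2)`[18,7]=>10
lane 18: grp=4 (18/4), tig=2 (18%4)
i=7: r=4+8=12, c=2*2+1+8=13
row: 10 vs 12

buggy=10 correct=12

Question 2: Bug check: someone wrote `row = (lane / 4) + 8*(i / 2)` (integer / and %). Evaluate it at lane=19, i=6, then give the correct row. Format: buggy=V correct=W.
`(lane / 4) + 8*(i / 2)`[19,6]->28
19: g=4,t=3
[6] (4+8,3*2+0+8) = (12,14)
row: 28 vs 12

buggy=28 correct=12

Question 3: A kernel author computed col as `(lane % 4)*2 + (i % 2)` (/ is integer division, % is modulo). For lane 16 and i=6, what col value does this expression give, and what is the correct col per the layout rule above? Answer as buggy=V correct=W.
buggy=0 correct=8

`(lane % 4)*2 + (i % 2)`[16,6]→0
lane 16→16/4=4, 16 mod 4=0
i=6  r:4+8→12  c:2·0+0+8→8
col: 0 vs 8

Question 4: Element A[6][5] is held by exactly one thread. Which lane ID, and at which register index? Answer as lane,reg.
r=6→G=6,rhi=0  c=5→chi=0,T=2,p=1
L=6*4+2=26  i=0*4+0*2+1=1

26,1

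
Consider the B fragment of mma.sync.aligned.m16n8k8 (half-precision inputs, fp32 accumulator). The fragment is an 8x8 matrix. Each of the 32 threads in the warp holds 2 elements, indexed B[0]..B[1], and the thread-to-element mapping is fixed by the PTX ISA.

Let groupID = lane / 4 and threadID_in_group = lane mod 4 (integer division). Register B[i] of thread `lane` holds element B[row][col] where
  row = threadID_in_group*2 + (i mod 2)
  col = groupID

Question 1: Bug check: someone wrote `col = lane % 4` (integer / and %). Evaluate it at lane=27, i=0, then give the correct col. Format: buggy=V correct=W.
`lane % 4`[27,0]->3
lane 27: gid=6 (27/4), tid=3 (27%4)
i=0: r=3*2+0=6, c=gid=6
col: 3 vs 6

buggy=3 correct=6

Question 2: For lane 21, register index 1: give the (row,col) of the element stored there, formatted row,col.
L=21⇒gr=21>>2=5, th=21&3=1
[1]⇒row 1·2+1=3  col gr=5

3,5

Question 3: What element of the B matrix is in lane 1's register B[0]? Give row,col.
2,0

lane 1⇒1/4=0, 1 mod 4=1
i=0  r:2·1+0⇒2  c:0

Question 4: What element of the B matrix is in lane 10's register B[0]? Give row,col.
4,2

L=10->gid=10>>2=2, tid=10&3=2
[0]->row 2·2+0=4  col gid=2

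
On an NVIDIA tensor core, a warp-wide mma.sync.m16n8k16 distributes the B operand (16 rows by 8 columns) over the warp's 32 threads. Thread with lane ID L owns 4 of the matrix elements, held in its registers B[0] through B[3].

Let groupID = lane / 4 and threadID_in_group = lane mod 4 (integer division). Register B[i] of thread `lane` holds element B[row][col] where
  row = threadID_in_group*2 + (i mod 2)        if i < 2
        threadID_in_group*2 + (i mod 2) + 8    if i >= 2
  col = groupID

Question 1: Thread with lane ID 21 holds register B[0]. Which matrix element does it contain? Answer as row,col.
2,5

lane 21⇒21/4=5, 21 mod 4=1
i=0  r:2·1+0+0⇒2  c:5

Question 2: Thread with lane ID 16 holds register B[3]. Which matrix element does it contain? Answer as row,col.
9,4

L=16->gid=16>>2=4, tid=16&3=0
[3]->row 0·2+1+8=9  col gid=4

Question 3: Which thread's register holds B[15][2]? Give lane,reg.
c=2->g=2  r=15->rb=1,t=3,b0=1
L=2*4+3=11  i=1*2+1=3

11,3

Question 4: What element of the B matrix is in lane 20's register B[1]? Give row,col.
1,5

lane 20: gr=5 (20/4), th=0 (20%4)
i=1: r=0*2+1+0=1, c=gr=5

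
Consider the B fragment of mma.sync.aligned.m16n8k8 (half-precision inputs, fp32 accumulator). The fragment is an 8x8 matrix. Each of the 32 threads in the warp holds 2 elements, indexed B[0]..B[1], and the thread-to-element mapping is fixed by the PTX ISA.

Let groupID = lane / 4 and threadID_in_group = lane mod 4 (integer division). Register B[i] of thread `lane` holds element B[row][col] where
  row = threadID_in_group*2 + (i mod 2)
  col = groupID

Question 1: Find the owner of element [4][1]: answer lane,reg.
6,0

c=1->g=1  r=4->t=2,b0=0
L=1*4+2=6  i=0=0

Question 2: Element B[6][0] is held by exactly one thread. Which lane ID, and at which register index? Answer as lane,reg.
3,0

c: 0->gid=0  r: 6->tid=3,i&1=0
L=0*4+3=3  i=0=0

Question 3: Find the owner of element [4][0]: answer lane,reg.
2,0

c=0→G=0  r=4→T=2,p=0
L=0*4+2=2  i=0=0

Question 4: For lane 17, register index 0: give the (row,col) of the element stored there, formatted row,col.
lane 17: gid=4 (17/4), tid=1 (17%4)
i=0: r=1*2+0=2, c=gid=4

2,4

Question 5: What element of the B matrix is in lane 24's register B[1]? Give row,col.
1,6

lane 24: gr=6 (24/4), th=0 (24%4)
i=1: r=0*2+1=1, c=gr=6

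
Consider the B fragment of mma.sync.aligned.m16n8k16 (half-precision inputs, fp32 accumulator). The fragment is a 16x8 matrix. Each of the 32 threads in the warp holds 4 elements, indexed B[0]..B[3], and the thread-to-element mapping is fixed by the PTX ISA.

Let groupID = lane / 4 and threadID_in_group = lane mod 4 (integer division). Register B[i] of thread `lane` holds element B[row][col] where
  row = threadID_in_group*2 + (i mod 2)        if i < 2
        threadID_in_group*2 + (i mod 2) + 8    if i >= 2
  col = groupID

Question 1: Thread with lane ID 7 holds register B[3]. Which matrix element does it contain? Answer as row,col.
L=7⇒gr=7>>2=1, th=7&3=3
[3]⇒row 3·2+1+8=15  col gr=1

15,1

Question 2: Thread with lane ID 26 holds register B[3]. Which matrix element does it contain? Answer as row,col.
13,6

lane 26: grp=6 (26/4), tig=2 (26%4)
i=3: r=2*2+1+8=13, c=grp=6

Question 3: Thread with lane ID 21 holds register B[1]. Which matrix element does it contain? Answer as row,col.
3,5

lane 21: G=5 (21/4), T=1 (21%4)
i=1: r=1*2+1+0=3, c=G=5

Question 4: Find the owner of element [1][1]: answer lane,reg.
c=1→G=1  r=1→rhi=0,T=0,p=1
L=1*4+0=4  i=0*2+1=1

4,1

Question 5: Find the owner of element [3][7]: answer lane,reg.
c=7→G=7  r=3→rhi=0,T=1,p=1
L=7*4+1=29  i=0*2+1=1

29,1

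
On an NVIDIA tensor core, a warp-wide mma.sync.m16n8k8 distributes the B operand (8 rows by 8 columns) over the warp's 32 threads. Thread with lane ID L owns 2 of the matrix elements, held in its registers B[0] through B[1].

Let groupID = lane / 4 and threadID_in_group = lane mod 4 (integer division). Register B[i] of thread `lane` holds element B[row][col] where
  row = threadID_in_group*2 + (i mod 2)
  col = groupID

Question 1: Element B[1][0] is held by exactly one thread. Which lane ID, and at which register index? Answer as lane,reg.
c=0->g=0  r=1->t=0,b0=1
L=0*4+0=0  i=1=1

0,1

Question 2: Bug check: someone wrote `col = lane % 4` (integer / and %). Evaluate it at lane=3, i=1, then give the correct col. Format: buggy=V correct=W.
`lane % 4`[3,1]→3
3: G=0,T=3
[1] (3*2+1,0) = (7,0)
col: 3 vs 0

buggy=3 correct=0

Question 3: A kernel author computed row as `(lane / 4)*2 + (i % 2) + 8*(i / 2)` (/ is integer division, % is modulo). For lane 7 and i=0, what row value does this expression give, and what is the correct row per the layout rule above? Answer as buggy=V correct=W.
`(lane / 4)*2 + (i % 2) + 8*(i / 2)`[7,0]->2
lane 7: gid=1 (7/4), tid=3 (7%4)
i=0: r=3*2+0=6, c=gid=1
row: 2 vs 6

buggy=2 correct=6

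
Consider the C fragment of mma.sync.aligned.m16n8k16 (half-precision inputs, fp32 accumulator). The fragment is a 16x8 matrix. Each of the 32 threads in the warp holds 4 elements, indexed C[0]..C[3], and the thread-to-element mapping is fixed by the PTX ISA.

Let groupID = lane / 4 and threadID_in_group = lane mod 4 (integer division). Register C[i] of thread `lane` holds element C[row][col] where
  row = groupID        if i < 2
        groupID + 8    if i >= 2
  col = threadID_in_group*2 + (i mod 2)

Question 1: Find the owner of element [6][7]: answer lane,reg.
27,1

r=6->g=6,rb=0  c=7->t=3,b0=1
L=6*4+3=27  i=0*2+1=1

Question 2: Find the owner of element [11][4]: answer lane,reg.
14,2

r=11⇒gr=3,Rb=1  c=4⇒th=2,odd=0
L=3*4+2=14  i=1*2+0=2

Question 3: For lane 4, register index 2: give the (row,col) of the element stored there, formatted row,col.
9,0

lane 4: gid=1 (4/4), tid=0 (4%4)
i=2: r=1+8=9, c=0*2+0=0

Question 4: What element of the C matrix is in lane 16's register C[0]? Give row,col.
4,0

lane 16→16/4=4, 16 mod 4=0
i=0  r:4+0→4  c:2·0+0→0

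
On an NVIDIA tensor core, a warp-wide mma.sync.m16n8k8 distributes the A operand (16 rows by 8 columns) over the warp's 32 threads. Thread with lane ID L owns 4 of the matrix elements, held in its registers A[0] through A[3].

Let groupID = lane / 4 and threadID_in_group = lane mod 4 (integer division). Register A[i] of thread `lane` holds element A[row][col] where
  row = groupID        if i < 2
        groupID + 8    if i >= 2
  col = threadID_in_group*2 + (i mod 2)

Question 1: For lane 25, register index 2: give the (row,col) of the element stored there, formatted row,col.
14,2

25: g=6,t=1
[2] (6+8,1*2+0) = (14,2)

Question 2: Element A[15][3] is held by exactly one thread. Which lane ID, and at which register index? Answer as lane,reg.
r=15⇒gr=7,Rb=1  c=3⇒th=1,odd=1
L=7*4+1=29  i=1*2+1=3

29,3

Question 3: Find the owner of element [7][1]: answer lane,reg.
r:7=>grp=7,rB=0  c:1=>tig=0,lo=1
L=7*4+0=28  i=0*2+1=1

28,1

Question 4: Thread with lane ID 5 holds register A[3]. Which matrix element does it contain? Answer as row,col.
lane 5: gid=1 (5/4), tid=1 (5%4)
i=3: r=1+8=9, c=1*2+1=3

9,3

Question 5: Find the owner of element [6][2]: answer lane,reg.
r=6⇒gr=6,Rb=0  c=2⇒th=1,odd=0
L=6*4+1=25  i=0*2+0=0

25,0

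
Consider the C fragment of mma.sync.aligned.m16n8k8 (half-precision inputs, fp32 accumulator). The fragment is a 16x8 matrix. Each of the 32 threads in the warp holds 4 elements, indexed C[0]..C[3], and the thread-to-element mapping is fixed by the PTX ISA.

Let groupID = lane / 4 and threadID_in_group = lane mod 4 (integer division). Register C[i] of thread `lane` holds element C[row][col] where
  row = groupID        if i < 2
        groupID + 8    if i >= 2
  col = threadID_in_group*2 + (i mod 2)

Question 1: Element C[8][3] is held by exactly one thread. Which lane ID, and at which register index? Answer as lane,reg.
1,3

r=8->g=0,rb=1  c=3->t=1,b0=1
L=0*4+1=1  i=1*2+1=3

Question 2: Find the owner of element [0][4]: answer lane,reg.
2,0

r=0->g=0,rb=0  c=4->t=2,b0=0
L=0*4+2=2  i=0*2+0=0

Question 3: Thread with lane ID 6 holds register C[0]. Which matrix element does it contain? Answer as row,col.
1,4

lane 6: g=1 (6/4), t=2 (6%4)
i=0: r=1+0=1, c=2*2+0=4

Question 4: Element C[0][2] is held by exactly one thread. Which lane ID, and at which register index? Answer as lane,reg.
1,0

r=0⇒gr=0,Rb=0  c=2⇒th=1,odd=0
L=0*4+1=1  i=0*2+0=0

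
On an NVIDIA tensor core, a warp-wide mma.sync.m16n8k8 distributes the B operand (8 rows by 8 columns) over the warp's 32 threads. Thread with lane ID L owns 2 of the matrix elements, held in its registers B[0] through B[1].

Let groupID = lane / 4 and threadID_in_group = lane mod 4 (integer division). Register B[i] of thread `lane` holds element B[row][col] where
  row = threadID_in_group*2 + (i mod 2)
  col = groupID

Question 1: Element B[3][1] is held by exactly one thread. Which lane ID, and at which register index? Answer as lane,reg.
5,1

c:1=>grp=1  r:3=>tig=1,lo=1
L=1*4+1=5  i=1=1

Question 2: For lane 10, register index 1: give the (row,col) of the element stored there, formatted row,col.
5,2

10: gid=2,tid=2
[1] (2*2+1,2) = (5,2)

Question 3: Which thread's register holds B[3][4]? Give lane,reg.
17,1

c=4→G=4  r=3→T=1,p=1
L=4*4+1=17  i=1=1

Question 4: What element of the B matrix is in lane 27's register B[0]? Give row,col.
6,6

lane 27→27/4=6, 27 mod 4=3
i=0  r:2·3+0→6  c:6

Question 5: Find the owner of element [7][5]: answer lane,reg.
23,1

c: 5->gid=5  r: 7->tid=3,i&1=1
L=5*4+3=23  i=1=1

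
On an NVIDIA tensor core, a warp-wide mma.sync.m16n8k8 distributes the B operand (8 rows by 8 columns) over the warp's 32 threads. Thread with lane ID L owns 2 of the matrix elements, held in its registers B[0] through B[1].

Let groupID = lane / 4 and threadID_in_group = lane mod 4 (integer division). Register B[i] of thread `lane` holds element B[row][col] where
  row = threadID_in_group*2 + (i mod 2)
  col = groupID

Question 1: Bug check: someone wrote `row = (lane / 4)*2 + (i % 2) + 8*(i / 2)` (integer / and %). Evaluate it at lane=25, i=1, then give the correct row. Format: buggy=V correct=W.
buggy=13 correct=3

`(lane / 4)*2 + (i % 2) + 8*(i / 2)`[25,1]=>13
L=25=>grp=25>>2=6, tig=25&3=1
[1]=>row 1·2+1=3  col grp=6
row: 13 vs 3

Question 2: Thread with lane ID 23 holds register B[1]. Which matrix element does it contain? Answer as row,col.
lane 23: gid=5 (23/4), tid=3 (23%4)
i=1: r=3*2+1=7, c=gid=5

7,5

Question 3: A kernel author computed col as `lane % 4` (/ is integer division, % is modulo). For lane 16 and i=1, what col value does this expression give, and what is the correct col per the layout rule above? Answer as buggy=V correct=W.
buggy=0 correct=4

`lane % 4`[16,1]⇒0
lane 16: gr=4 (16/4), th=0 (16%4)
i=1: r=0*2+1=1, c=gr=4
col: 0 vs 4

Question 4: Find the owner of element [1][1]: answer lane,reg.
c:1=>grp=1  r:1=>tig=0,lo=1
L=1*4+0=4  i=1=1

4,1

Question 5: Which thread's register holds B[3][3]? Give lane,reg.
c=3→G=3  r=3→T=1,p=1
L=3*4+1=13  i=1=1

13,1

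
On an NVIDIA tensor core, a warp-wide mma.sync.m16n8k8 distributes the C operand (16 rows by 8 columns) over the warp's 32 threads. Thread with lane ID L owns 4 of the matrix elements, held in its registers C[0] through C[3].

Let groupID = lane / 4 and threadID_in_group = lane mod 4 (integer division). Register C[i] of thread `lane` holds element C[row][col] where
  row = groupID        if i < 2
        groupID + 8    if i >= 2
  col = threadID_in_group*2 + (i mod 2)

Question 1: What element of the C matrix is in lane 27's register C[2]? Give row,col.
14,6

27: gr=6,th=3
[2] (6+8,3*2+0) = (14,6)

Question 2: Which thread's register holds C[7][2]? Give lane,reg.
r:7=>grp=7,rB=0  c:2=>tig=1,lo=0
L=7*4+1=29  i=0*2+0=0

29,0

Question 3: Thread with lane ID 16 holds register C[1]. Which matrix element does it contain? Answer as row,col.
16: gid=4,tid=0
[1] (4+0,0*2+1) = (4,1)

4,1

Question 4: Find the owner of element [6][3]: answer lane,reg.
r:6=>grp=6,rB=0  c:3=>tig=1,lo=1
L=6*4+1=25  i=0*2+1=1

25,1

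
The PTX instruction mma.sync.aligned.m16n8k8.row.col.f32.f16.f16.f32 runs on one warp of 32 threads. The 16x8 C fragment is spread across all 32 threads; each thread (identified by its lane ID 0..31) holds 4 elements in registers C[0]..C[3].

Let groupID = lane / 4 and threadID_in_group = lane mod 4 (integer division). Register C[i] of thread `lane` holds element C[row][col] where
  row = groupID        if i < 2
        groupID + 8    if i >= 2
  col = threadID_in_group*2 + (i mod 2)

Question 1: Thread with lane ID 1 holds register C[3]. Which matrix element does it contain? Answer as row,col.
lane 1->1/4=0, 1 mod 4=1
i=3  r:0+8->8  c:2·1+1->3

8,3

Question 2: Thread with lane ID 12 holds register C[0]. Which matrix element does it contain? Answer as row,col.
lane 12: g=3 (12/4), t=0 (12%4)
i=0: r=3+0=3, c=0*2+0=0

3,0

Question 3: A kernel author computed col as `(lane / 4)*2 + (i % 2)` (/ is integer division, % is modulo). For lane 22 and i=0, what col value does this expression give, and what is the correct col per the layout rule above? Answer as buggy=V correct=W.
`(lane / 4)*2 + (i % 2)`[22,0]→10
lane 22: G=5 (22/4), T=2 (22%4)
i=0: r=5+0=5, c=2*2+0=4
col: 10 vs 4

buggy=10 correct=4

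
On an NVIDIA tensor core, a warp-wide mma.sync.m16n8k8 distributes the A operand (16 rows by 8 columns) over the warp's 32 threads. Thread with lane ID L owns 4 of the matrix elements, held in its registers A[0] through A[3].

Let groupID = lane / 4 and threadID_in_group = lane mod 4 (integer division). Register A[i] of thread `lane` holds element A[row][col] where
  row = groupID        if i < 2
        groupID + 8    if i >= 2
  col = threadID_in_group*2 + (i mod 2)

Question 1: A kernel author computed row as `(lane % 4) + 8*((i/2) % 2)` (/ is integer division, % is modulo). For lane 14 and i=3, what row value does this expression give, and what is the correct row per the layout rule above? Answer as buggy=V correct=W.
`(lane % 4) + 8*((i/2) % 2)`[14,3]=>10
lane 14=>14/4=3, 14 mod 4=2
i=3  r:3+8=>11  c:2·2+1=>5
row: 10 vs 11

buggy=10 correct=11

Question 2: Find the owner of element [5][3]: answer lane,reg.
r=5→G=5,rhi=0  c=3→T=1,p=1
L=5*4+1=21  i=0*2+1=1

21,1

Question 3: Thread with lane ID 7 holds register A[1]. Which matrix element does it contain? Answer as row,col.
1,7

7: gr=1,th=3
[1] (1+0,3*2+1) = (1,7)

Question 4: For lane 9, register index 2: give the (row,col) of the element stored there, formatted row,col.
L=9->gid=9>>2=2, tid=9&3=1
[2]->row 2+8=10  col 1·2+0=2

10,2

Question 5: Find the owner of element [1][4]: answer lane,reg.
r=1→G=1,rhi=0  c=4→T=2,p=0
L=1*4+2=6  i=0*2+0=0

6,0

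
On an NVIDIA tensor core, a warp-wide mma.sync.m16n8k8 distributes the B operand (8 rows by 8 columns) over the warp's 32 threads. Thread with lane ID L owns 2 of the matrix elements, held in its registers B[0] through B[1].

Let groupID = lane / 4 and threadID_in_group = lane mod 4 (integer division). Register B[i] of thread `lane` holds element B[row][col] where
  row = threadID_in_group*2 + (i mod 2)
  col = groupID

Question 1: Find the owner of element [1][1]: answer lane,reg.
c: 1->gid=1  r: 1->tid=0,i&1=1
L=1*4+0=4  i=1=1

4,1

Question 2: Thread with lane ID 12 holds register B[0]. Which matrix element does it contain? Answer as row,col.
0,3

L=12->gid=12>>2=3, tid=12&3=0
[0]->row 0·2+0=0  col gid=3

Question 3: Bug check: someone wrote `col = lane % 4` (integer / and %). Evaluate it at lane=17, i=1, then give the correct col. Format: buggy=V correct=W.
buggy=1 correct=4

`lane % 4`[17,1]⇒1
lane 17: gr=4 (17/4), th=1 (17%4)
i=1: r=1*2+1=3, c=gr=4
col: 1 vs 4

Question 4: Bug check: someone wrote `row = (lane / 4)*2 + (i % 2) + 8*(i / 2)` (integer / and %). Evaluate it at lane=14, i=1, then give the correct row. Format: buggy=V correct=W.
buggy=7 correct=5

`(lane / 4)*2 + (i % 2) + 8*(i / 2)`[14,1]⇒7
14: gr=3,th=2
[1] (2*2+1,3) = (5,3)
row: 7 vs 5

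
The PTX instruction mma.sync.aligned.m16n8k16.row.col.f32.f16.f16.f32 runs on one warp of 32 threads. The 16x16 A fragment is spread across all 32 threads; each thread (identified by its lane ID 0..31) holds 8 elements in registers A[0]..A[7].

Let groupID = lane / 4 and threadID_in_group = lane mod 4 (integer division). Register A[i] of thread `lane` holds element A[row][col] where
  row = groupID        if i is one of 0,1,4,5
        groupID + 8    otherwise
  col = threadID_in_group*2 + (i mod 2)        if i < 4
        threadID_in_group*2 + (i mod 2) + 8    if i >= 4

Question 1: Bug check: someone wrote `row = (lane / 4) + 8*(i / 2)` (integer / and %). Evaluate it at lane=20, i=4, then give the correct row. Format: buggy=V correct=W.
`(lane / 4) + 8*(i / 2)`[20,4]->21
lane 20->20/4=5, 20 mod 4=0
i=4  r:5+0->5  c:2·0+0+8->8
row: 21 vs 5

buggy=21 correct=5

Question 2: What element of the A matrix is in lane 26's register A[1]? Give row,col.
lane 26→26/4=6, 26 mod 4=2
i=1  r:6+0→6  c:2·2+1+0→5

6,5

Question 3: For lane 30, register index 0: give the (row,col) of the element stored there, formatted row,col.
lane 30: gid=7 (30/4), tid=2 (30%4)
i=0: r=7+0=7, c=2*2+0+0=4

7,4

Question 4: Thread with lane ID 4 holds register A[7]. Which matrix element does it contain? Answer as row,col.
9,9

4: g=1,t=0
[7] (1+8,0*2+1+8) = (9,9)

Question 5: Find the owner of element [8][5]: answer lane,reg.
2,3

r: 8->gid=0,r8=1  c: 5->c8=0,tid=2,i&1=1
L=0*4+2=2  i=0*4+1*2+1=3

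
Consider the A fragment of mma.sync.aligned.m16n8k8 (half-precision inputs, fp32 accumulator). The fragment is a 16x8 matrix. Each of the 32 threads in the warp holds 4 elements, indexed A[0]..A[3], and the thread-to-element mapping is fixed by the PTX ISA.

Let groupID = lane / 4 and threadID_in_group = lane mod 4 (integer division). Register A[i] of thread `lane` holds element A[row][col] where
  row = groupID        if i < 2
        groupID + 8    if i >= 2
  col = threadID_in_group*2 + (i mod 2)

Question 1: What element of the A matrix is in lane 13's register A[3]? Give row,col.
11,3

L=13->gid=13>>2=3, tid=13&3=1
[3]->row 3+8=11  col 1·2+1=3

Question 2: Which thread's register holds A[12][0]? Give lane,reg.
16,2

r:12=>grp=4,rB=1  c:0=>tig=0,lo=0
L=4*4+0=16  i=1*2+0=2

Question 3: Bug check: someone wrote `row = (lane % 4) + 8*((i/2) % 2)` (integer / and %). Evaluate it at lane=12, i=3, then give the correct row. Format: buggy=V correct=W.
`(lane % 4) + 8*((i/2) % 2)`[12,3]=>8
lane 12=>12/4=3, 12 mod 4=0
i=3  r:3+8=>11  c:2·0+1=>1
row: 8 vs 11

buggy=8 correct=11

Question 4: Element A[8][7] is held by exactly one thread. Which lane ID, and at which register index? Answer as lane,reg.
3,3

r=8->g=0,rb=1  c=7->t=3,b0=1
L=0*4+3=3  i=1*2+1=3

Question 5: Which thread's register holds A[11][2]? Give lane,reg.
13,2

r:11=>grp=3,rB=1  c:2=>tig=1,lo=0
L=3*4+1=13  i=1*2+0=2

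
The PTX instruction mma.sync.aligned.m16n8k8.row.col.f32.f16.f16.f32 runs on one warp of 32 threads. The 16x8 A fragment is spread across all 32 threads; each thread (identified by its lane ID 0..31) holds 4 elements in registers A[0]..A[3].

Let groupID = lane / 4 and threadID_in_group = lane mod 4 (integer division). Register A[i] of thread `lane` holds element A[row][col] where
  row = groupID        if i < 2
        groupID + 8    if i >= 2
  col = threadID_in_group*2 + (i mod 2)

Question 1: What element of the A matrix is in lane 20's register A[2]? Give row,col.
L=20→G=20>>2=5, T=20&3=0
[2]→row 5+8=13  col 0·2+0=0

13,0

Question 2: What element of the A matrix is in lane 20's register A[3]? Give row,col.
13,1

lane 20⇒20/4=5, 20 mod 4=0
i=3  r:5+8⇒13  c:2·0+1⇒1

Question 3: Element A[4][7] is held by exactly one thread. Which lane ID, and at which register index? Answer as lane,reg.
r: 4->gid=4,r8=0  c: 7->tid=3,i&1=1
L=4*4+3=19  i=0*2+1=1

19,1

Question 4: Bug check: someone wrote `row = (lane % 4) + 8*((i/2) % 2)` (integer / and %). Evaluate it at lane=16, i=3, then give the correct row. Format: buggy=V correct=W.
`(lane % 4) + 8*((i/2) % 2)`[16,3]->8
L=16->g=16>>2=4, t=16&3=0
[3]->row 4+8=12  col 0·2+1=1
row: 8 vs 12

buggy=8 correct=12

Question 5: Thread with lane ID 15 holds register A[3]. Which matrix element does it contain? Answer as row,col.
11,7

15: gid=3,tid=3
[3] (3+8,3*2+1) = (11,7)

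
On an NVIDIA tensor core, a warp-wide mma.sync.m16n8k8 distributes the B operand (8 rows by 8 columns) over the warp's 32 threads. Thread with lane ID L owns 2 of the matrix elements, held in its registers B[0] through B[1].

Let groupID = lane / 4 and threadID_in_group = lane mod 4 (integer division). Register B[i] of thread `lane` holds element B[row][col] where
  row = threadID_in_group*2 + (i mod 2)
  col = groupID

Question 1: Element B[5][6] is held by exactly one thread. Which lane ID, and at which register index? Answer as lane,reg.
c:6=>grp=6  r:5=>tig=2,lo=1
L=6*4+2=26  i=1=1

26,1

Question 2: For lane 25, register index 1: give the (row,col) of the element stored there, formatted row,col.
3,6

lane 25=>25/4=6, 25 mod 4=1
i=1  r:2·1+1=>3  c:6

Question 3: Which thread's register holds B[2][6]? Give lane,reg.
25,0

c=6⇒gr=6  r=2⇒th=1,odd=0
L=6*4+1=25  i=0=0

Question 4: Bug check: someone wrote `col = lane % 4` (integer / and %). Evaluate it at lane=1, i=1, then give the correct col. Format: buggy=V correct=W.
buggy=1 correct=0

`lane % 4`[1,1]->1
1: g=0,t=1
[1] (1*2+1,0) = (3,0)
col: 1 vs 0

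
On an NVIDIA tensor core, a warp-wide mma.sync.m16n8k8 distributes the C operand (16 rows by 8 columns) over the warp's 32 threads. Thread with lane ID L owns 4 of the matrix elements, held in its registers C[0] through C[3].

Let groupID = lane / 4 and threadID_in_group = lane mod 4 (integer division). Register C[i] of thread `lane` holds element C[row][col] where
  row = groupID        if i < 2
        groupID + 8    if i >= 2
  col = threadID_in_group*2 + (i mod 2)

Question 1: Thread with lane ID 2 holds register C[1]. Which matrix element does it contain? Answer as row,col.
lane 2⇒2/4=0, 2 mod 4=2
i=1  r:0+0⇒0  c:2·2+1⇒5

0,5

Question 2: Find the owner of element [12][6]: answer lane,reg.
r=12⇒gr=4,Rb=1  c=6⇒th=3,odd=0
L=4*4+3=19  i=1*2+0=2

19,2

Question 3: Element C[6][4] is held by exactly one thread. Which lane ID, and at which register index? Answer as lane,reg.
26,0

r:6=>grp=6,rB=0  c:4=>tig=2,lo=0
L=6*4+2=26  i=0*2+0=0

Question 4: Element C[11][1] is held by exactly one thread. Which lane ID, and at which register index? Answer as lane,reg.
12,3

r: 11->gid=3,r8=1  c: 1->tid=0,i&1=1
L=3*4+0=12  i=1*2+1=3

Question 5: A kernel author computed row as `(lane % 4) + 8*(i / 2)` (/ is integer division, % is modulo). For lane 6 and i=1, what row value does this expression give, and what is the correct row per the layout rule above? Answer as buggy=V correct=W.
`(lane % 4) + 8*(i / 2)`[6,1]→2
L=6→G=6>>2=1, T=6&3=2
[1]→row 1+0=1  col 2·2+1=5
row: 2 vs 1

buggy=2 correct=1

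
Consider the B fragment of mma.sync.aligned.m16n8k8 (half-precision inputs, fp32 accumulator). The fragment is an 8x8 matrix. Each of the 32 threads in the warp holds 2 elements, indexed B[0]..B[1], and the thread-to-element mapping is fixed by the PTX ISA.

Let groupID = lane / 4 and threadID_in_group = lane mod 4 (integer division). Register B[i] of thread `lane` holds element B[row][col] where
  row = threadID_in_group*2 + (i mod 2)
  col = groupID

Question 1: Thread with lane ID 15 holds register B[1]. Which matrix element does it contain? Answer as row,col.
15: G=3,T=3
[1] (3*2+1,3) = (7,3)

7,3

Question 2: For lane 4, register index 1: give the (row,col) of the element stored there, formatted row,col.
1,1

L=4⇒gr=4>>2=1, th=4&3=0
[1]⇒row 0·2+1=1  col gr=1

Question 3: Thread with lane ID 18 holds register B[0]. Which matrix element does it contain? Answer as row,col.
4,4

18: grp=4,tig=2
[0] (2*2+0,4) = (4,4)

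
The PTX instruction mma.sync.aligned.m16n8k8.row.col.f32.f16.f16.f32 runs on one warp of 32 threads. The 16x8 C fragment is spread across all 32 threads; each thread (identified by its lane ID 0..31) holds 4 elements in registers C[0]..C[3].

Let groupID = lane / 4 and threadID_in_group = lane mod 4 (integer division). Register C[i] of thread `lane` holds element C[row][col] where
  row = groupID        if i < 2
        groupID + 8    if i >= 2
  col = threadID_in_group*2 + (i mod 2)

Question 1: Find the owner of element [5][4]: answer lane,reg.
r: 5->gid=5,r8=0  c: 4->tid=2,i&1=0
L=5*4+2=22  i=0*2+0=0

22,0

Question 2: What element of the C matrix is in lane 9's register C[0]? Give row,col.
lane 9=>9/4=2, 9 mod 4=1
i=0  r:2+0=>2  c:2·1+0=>2

2,2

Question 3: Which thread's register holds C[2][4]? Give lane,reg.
10,0

r=2⇒gr=2,Rb=0  c=4⇒th=2,odd=0
L=2*4+2=10  i=0*2+0=0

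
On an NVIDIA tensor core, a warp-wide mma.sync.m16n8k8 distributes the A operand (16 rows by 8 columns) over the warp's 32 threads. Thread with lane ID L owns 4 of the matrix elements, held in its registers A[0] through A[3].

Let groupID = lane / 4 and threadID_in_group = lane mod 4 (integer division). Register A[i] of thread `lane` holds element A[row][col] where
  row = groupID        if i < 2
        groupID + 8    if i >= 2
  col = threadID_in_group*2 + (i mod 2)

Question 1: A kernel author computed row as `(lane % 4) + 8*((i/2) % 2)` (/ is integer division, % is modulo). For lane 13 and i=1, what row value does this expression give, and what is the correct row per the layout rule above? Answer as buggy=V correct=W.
`(lane % 4) + 8*((i/2) % 2)`[13,1]⇒1
lane 13⇒13/4=3, 13 mod 4=1
i=1  r:3+0⇒3  c:2·1+1⇒3
row: 1 vs 3

buggy=1 correct=3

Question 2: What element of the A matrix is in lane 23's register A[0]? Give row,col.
5,6

23: gid=5,tid=3
[0] (5+0,3*2+0) = (5,6)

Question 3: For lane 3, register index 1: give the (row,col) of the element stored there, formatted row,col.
L=3->g=3>>2=0, t=3&3=3
[1]->row 0+0=0  col 3·2+1=7

0,7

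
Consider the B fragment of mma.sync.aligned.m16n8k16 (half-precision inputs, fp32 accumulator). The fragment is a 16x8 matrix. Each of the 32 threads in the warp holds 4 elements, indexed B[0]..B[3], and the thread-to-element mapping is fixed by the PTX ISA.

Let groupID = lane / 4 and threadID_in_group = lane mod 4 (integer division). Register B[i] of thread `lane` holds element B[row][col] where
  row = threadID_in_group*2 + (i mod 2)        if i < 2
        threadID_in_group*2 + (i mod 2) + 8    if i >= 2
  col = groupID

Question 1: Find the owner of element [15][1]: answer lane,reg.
c=1→G=1  r=15→rhi=1,T=3,p=1
L=1*4+3=7  i=1*2+1=3

7,3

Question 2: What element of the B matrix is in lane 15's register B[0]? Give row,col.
6,3

15: g=3,t=3
[0] (3*2+0+0,3) = (6,3)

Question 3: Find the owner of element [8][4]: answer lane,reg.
16,2

c:4=>grp=4  r:8=>rB=1,tig=0,lo=0
L=4*4+0=16  i=1*2+0=2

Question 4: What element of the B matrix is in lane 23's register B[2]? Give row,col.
14,5

lane 23: gr=5 (23/4), th=3 (23%4)
i=2: r=3*2+0+8=14, c=gr=5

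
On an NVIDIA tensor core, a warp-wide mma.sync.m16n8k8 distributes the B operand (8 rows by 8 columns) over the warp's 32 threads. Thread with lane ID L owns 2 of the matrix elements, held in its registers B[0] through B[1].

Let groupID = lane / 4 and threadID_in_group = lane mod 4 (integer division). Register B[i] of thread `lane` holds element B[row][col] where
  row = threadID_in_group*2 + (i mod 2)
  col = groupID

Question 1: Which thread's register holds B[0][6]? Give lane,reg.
c=6->g=6  r=0->t=0,b0=0
L=6*4+0=24  i=0=0

24,0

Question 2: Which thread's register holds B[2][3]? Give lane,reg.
c=3→G=3  r=2→T=1,p=0
L=3*4+1=13  i=0=0

13,0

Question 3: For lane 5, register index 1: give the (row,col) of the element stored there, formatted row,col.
3,1

lane 5=>5/4=1, 5 mod 4=1
i=1  r:2·1+1=>3  c:1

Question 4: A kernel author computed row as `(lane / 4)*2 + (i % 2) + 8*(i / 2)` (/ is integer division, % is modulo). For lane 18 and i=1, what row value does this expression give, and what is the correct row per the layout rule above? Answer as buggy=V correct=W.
`(lane / 4)*2 + (i % 2) + 8*(i / 2)`[18,1]->9
18: gid=4,tid=2
[1] (2*2+1,4) = (5,4)
row: 9 vs 5

buggy=9 correct=5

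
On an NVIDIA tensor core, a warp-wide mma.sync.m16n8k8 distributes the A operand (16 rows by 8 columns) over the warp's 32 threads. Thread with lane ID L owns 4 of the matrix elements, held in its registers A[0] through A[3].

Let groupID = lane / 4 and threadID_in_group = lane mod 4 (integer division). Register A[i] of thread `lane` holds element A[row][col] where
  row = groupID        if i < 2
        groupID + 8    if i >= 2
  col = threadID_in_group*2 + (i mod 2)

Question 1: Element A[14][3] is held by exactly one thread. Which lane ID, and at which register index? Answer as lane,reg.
25,3

r=14⇒gr=6,Rb=1  c=3⇒th=1,odd=1
L=6*4+1=25  i=1*2+1=3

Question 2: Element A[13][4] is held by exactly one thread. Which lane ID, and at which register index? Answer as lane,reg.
r=13->g=5,rb=1  c=4->t=2,b0=0
L=5*4+2=22  i=1*2+0=2

22,2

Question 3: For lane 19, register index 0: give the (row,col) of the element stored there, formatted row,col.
19: g=4,t=3
[0] (4+0,3*2+0) = (4,6)

4,6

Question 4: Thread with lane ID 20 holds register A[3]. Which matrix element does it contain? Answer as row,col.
lane 20->20/4=5, 20 mod 4=0
i=3  r:5+8->13  c:2·0+1->1

13,1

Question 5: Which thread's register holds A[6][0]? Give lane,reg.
r:6=>grp=6,rB=0  c:0=>tig=0,lo=0
L=6*4+0=24  i=0*2+0=0

24,0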